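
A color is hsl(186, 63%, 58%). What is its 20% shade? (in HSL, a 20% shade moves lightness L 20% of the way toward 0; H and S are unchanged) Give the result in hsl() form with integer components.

hsl(186, 63%, 46%)

L moves 20% from 58 toward 0: 58 − 11.6 = 46.4 → 46.
H and S are unchanged.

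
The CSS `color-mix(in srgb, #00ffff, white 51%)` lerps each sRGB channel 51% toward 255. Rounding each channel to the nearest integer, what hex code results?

#82ffff

#00ffff is rgb(0, 255, 255).
A 51% tint moves each channel 51% toward 255:
  R: 0 + 130.05 = 130.05 → 130
  G: 255 + 0.51×(255−255) = 255 + 0 = 255 → 255
  B: 255 + 0 = 255 → 255
rgb(130, 255, 255) = #82ffff.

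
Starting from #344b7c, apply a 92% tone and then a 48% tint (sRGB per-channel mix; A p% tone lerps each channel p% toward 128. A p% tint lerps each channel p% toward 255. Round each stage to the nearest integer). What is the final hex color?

#babbbd

#344b7c is rgb(52, 75, 124).
Per channel, c → c + 0.92(128 − c):
  R: 52 + 69.92 = 121.92 → 122
  G: 75 + 0.92×(128−75) = 75 + 48.76 = 123.76 → 124
  B: 124 + 0.92×(128−124) = 124 + 3.68 = 127.68 → 128
After the tone: rgb(122, 124, 128) = #7a7c80.
Per channel, c → c + 0.48(255 − c):
  R: 122 + 0.48×(255−122) = 122 + 63.84 = 185.84 → 186
  G: 124 + 62.88 = 186.88 → 187
  B: 128 + 0.48×(255−128) = 128 + 60.96 = 188.96 → 189
rgb(186, 187, 189) = #babbbd.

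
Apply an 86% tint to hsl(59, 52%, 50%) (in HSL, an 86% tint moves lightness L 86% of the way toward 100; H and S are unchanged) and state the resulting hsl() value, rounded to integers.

hsl(59, 52%, 93%)

L moves 86% from 50 toward 100: 50 + 43 = 93 → 93.
H and S are unchanged.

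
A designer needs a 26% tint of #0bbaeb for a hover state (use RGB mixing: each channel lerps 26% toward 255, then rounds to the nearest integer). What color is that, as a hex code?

#0bbaeb is rgb(11, 186, 235).
A 26% tint moves each channel 26% toward 255:
  R: 11 + 0.26×(255−11) = 11 + 63.44 = 74.44 → 74
  G: 186 + 0.26×(255−186) = 186 + 17.94 = 203.94 → 204
  B: 235 + 0.26×(255−235) = 235 + 5.2 = 240.2 → 240
rgb(74, 204, 240) = #4accf0.

#4accf0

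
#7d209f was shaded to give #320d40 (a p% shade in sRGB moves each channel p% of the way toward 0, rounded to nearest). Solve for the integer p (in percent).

#7d209f is rgb(125, 32, 159); #320d40 is rgb(50, 13, 64).
On the B channel (widest range): 64 ≈ 159 + (p/100)(0 − 159), so p ≈ 100×(64 − 159)/(0 − 159) = -9500/-159 = 59.75.
p = 60 reproduces all three channels after rounding.

60%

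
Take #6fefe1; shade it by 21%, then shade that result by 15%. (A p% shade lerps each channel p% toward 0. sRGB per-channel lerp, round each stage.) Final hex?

#4ba197

#6fefe1 is rgb(111, 239, 225).
Per channel, c → c + 0.21(0 − c):
  R: 111 − 23.31 = 87.69 → 88
  G: 239 + 0.21×(0−239) = 239 − 50.19 = 188.81 → 189
  B: 225 − 47.25 = 177.75 → 178
After the shade: rgb(88, 189, 178) = #58bdb2.
Lerp each channel 15% toward 0:
  R: 88 − 13.2 = 74.8 → 75
  G: 189 + 0.15×(0−189) = 189 − 28.35 = 160.65 → 161
  B: 178 − 26.7 = 151.3 → 151
rgb(75, 161, 151) = #4ba197.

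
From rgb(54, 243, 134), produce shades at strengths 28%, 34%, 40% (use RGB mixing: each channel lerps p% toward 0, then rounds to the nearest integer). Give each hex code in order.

#27AF60, #24A058, #209250

28%: (54 − 15.12 = 38.88→39, 243 − 68.04 = 174.96→175, 134 − 37.52 = 96.48→96) → #27AF60
34%: (54 − 18.36 = 35.64→36, 243 − 82.62 = 160.38→160, 134 − 45.56 = 88.44→88) → #24A058
40%: (54 − 21.6 = 32.4→32, 243 − 97.2 = 145.8→146, 134 − 53.6 = 80.4→80) → #209250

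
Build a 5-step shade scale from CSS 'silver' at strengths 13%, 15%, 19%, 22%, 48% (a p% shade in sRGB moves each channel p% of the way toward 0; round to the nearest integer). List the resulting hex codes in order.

#A7A7A7, #A3A3A3, #9C9C9C, #969696, #646464

CSS silver is rgb(192, 192, 192).
13%: (192 − 24.96 = 167.04→167, 192 − 24.96 = 167.04→167, 192 − 24.96 = 167.04→167) → #A7A7A7
15%: (192 − 28.8 = 163.2→163, 192 − 28.8 = 163.2→163, 192 − 28.8 = 163.2→163) → #A3A3A3
19%: (192 − 36.48 = 155.52→156, 192 − 36.48 = 155.52→156, 192 − 36.48 = 155.52→156) → #9C9C9C
22%: (192 − 42.24 = 149.76→150, 192 − 42.24 = 149.76→150, 192 − 42.24 = 149.76→150) → #969696
48%: (192 − 92.16 = 99.84→100, 192 − 92.16 = 99.84→100, 192 − 92.16 = 99.84→100) → #646464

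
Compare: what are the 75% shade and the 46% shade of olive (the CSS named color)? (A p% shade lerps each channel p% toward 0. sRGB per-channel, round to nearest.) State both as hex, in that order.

CSS olive is rgb(128, 128, 0).
75% shade:
  R: 128 + 0.75×(0−128) = 128 − 96 = 32 → 32
  G: 128 + 0.75×(0−128) = 128 − 96 = 32 → 32
  B: 0 + 0 = 0 → 0
  → #202000
46% shade:
  R: 128 + 0.46×(0−128) = 128 − 58.88 = 69.12 → 69
  G: 128 + 0.46×(0−128) = 128 − 58.88 = 69.12 → 69
  B: 0 + 0.46×(0−0) = 0 + 0 = 0 → 0
  → #454500

#202000, #454500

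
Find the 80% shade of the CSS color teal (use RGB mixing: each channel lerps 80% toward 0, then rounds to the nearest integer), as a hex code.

#001A1A

CSS teal is rgb(0, 128, 128).
An 80% shade moves each channel 80% toward 0:
  R: 0 + 0 = 0 → 0
  G: 128 − 102.4 = 25.6 → 26
  B: 128 − 102.4 = 25.6 → 26
rgb(0, 26, 26) = #001A1A.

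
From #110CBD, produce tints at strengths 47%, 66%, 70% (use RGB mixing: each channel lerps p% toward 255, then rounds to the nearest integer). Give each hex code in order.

#110CBD is rgb(17, 12, 189).
47%: (17 + 111.86 = 128.86→129, 12 + 114.21 = 126.21→126, 189 + 31.02 = 220.02→220) → #817EDC
66%: (17 + 157.08 = 174.08→174, 12 + 160.38 = 172.38→172, 189 + 43.56 = 232.56→233) → #AEACE9
70%: (17 + 166.6 = 183.6→184, 12 + 170.1 = 182.1→182, 189 + 46.2 = 235.2→235) → #B8B6EB

#817EDC, #AEACE9, #B8B6EB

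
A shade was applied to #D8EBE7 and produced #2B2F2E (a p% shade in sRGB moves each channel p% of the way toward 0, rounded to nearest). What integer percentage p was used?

#D8EBE7 is rgb(216, 235, 231); #2B2F2E is rgb(43, 47, 46).
On the G channel (widest range): 47 ≈ 235 + (p/100)(0 − 235), so p ≈ 100×(47 − 235)/(0 − 235) = -18800/-235 = 80.00.
p = 80 reproduces all three channels after rounding.

80%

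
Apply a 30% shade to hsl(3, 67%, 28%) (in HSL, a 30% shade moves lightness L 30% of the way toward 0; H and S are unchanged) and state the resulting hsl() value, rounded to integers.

L moves 30% from 28 toward 0: 28 − 8.4 = 19.6 → 20.
H and S are unchanged.

hsl(3, 67%, 20%)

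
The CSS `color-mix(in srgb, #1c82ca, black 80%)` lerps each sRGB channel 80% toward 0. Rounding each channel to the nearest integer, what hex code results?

#1c82ca is rgb(28, 130, 202).
An 80% shade moves each channel 80% toward 0:
  R: 28 + 0.8×(0−28) = 28 − 22.4 = 5.6 → 6
  G: 130 + 0.8×(0−130) = 130 − 104 = 26 → 26
  B: 202 − 161.6 = 40.4 → 40
rgb(6, 26, 40) = #061a28.

#061a28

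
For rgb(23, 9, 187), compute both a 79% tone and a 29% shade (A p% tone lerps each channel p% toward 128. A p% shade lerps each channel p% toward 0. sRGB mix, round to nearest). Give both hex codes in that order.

#6A678C, #100685

79% tone:
  R: 23 + 0.79×(128−23) = 23 + 82.95 = 105.95 → 106
  G: 9 + 0.79×(128−9) = 9 + 94.01 = 103.01 → 103
  B: 187 + 0.79×(128−187) = 187 − 46.61 = 140.39 → 140
  → #6A678C
29% shade:
  R: 23 + 0.29×(0−23) = 23 − 6.67 = 16.33 → 16
  G: 9 + 0.29×(0−9) = 9 − 2.61 = 6.39 → 6
  B: 187 − 54.23 = 132.77 → 133
  → #100685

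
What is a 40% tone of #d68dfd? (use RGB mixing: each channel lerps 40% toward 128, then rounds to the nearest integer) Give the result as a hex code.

#d68dfd is rgb(214, 141, 253).
Lerp each channel 40% toward 128:
  R: 214 + 0.4×(128−214) = 214 − 34.4 = 179.6 → 180
  G: 141 − 5.2 = 135.8 → 136
  B: 253 − 50 = 203 → 203
rgb(180, 136, 203) = #b488cb.

#b488cb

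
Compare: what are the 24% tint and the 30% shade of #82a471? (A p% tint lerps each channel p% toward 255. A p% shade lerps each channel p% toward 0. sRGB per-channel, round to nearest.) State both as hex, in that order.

#82a471 is rgb(130, 164, 113).
24% tint:
  R: 130 + 0.24×(255−130) = 130 + 30 = 160 → 160
  G: 164 + 0.24×(255−164) = 164 + 21.84 = 185.84 → 186
  B: 113 + 34.08 = 147.08 → 147
  → #a0ba93
30% shade:
  R: 130 + 0.3×(0−130) = 130 − 39 = 91 → 91
  G: 164 − 49.2 = 114.8 → 115
  B: 113 + 0.3×(0−113) = 113 − 33.9 = 79.1 → 79
  → #5b734f

#a0ba93, #5b734f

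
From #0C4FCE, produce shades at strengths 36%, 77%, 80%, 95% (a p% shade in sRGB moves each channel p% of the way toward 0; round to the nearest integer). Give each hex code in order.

#083384, #03122F, #021029, #01040A

#0C4FCE is rgb(12, 79, 206).
36%: (12 − 4.32 = 7.68→8, 79 − 28.44 = 50.56→51, 206 − 74.16 = 131.84→132) → #083384
77%: (12 − 9.24 = 2.76→3, 79 − 60.83 = 18.17→18, 206 − 158.62 = 47.38→47) → #03122F
80%: (12 − 9.6 = 2.4→2, 79 − 63.2 = 15.8→16, 206 − 164.8 = 41.2→41) → #021029
95%: (12 − 11.4 = 0.6→1, 79 − 75.05 = 3.95→4, 206 − 195.7 = 10.3→10) → #01040A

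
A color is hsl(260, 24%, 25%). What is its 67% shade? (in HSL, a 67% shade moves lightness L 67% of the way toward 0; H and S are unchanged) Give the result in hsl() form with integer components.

hsl(260, 24%, 8%)

L moves 67% from 25 toward 0: 25 − 16.75 = 8.25 → 8.
H and S are unchanged.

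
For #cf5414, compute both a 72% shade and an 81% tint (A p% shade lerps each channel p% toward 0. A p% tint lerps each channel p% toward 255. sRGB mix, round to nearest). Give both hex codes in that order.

#3a1806, #f6dfd2

#cf5414 is rgb(207, 84, 20).
72% shade:
  R: 207 + 0.72×(0−207) = 207 − 149.04 = 57.96 → 58
  G: 84 + 0.72×(0−84) = 84 − 60.48 = 23.52 → 24
  B: 20 − 14.4 = 5.6 → 6
  → #3a1806
81% tint:
  R: 207 + 0.81×(255−207) = 207 + 38.88 = 245.88 → 246
  G: 84 + 0.81×(255−84) = 84 + 138.51 = 222.51 → 223
  B: 20 + 0.81×(255−20) = 20 + 190.35 = 210.35 → 210
  → #f6dfd2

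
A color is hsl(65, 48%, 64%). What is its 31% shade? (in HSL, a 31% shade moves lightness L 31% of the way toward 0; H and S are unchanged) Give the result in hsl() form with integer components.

hsl(65, 48%, 44%)

L moves 31% from 64 toward 0: 64 − 19.84 = 44.16 → 44.
H and S are unchanged.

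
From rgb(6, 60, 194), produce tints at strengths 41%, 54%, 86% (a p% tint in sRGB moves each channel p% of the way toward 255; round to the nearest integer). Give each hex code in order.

41%: (6 + 102.09 = 108.09→108, 60 + 79.95 = 139.95→140, 194 + 25.01 = 219.01→219) → #6C8CDB
54%: (6 + 134.46 = 140.46→140, 60 + 105.3 = 165.3→165, 194 + 32.94 = 226.94→227) → #8CA5E3
86%: (6 + 214.14 = 220.14→220, 60 + 167.7 = 227.7→228, 194 + 52.46 = 246.46→246) → #DCE4F6

#6C8CDB, #8CA5E3, #DCE4F6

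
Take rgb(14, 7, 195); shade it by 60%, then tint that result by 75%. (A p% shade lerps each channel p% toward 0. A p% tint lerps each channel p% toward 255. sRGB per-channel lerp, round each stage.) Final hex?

#c1c0d3

Per channel, c → c + 0.6(0 − c):
  R: 14 − 8.4 = 5.6 → 6
  G: 7 + 0.6×(0−7) = 7 − 4.2 = 2.8 → 3
  B: 195 − 117 = 78 → 78
After the shade: rgb(6, 3, 78) = #06034e.
A 75% tint moves each channel 75% toward 255:
  R: 6 + 186.75 = 192.75 → 193
  G: 3 + 189 = 192 → 192
  B: 78 + 0.75×(255−78) = 78 + 132.75 = 210.75 → 211
rgb(193, 192, 211) = #c1c0d3.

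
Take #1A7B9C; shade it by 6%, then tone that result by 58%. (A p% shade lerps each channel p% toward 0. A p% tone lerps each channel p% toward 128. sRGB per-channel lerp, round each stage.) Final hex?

#547B88

#1A7B9C is rgb(26, 123, 156).
Per channel, c → c + 0.06(0 − c):
  R: 26 + 0.06×(0−26) = 26 − 1.56 = 24.44 → 24
  G: 123 − 7.38 = 115.62 → 116
  B: 156 + 0.06×(0−156) = 156 − 9.36 = 146.64 → 147
After the shade: rgb(24, 116, 147) = #187493.
Lerp each channel 58% toward 128:
  R: 24 + 60.32 = 84.32 → 84
  G: 116 + 0.58×(128−116) = 116 + 6.96 = 122.96 → 123
  B: 147 − 11.02 = 135.98 → 136
rgb(84, 123, 136) = #547B88.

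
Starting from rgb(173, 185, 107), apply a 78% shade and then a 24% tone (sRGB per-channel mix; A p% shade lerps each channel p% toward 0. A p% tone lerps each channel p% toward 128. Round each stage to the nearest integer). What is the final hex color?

A 78% shade moves each channel 78% toward 0:
  R: 173 + 0.78×(0−173) = 173 − 134.94 = 38.06 → 38
  G: 185 + 0.78×(0−185) = 185 − 144.3 = 40.7 → 41
  B: 107 + 0.78×(0−107) = 107 − 83.46 = 23.54 → 24
After the shade: rgb(38, 41, 24) = #262918.
A 24% tone moves each channel 24% toward 128:
  R: 38 + 21.6 = 59.6 → 60
  G: 41 + 20.88 = 61.88 → 62
  B: 24 + 24.96 = 48.96 → 49
rgb(60, 62, 49) = #3C3E31.

#3C3E31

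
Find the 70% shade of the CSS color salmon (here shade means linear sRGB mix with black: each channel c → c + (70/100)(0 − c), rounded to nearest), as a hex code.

#4B2622

CSS salmon is rgb(250, 128, 114).
A 70% shade moves each channel 70% toward 0:
  R: 250 + 0.7×(0−250) = 250 − 175 = 75 → 75
  G: 128 − 89.6 = 38.4 → 38
  B: 114 − 79.8 = 34.2 → 34
rgb(75, 38, 34) = #4B2622.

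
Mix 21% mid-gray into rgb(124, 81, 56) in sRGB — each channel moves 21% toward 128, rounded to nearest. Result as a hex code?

#7d5b47

Lerp each channel 21% toward 128:
  R: 124 + 0.21×(128−124) = 124 + 0.84 = 124.84 → 125
  G: 81 + 0.21×(128−81) = 81 + 9.87 = 90.87 → 91
  B: 56 + 0.21×(128−56) = 56 + 15.12 = 71.12 → 71
rgb(125, 91, 71) = #7d5b47.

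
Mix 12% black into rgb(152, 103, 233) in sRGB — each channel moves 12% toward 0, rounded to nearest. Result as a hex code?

#865bcd

Lerp each channel 12% toward 0:
  R: 152 + 0.12×(0−152) = 152 − 18.24 = 133.76 → 134
  G: 103 + 0.12×(0−103) = 103 − 12.36 = 90.64 → 91
  B: 233 − 27.96 = 205.04 → 205
rgb(134, 91, 205) = #865bcd.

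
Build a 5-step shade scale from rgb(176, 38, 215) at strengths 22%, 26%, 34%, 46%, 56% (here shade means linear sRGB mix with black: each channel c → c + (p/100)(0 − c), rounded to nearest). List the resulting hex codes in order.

#891EA8, #821C9F, #74198E, #5F1574, #4D115F

22%: (176 − 38.72 = 137.28→137, 38 − 8.36 = 29.64→30, 215 − 47.3 = 167.7→168) → #891EA8
26%: (176 − 45.76 = 130.24→130, 38 − 9.88 = 28.12→28, 215 − 55.9 = 159.1→159) → #821C9F
34%: (176 − 59.84 = 116.16→116, 38 − 12.92 = 25.08→25, 215 − 73.1 = 141.9→142) → #74198E
46%: (176 − 80.96 = 95.04→95, 38 − 17.48 = 20.52→21, 215 − 98.9 = 116.1→116) → #5F1574
56%: (176 − 98.56 = 77.44→77, 38 − 21.28 = 16.72→17, 215 − 120.4 = 94.6→95) → #4D115F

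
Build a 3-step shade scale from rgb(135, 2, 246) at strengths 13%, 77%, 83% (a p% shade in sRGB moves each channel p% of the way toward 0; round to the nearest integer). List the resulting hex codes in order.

#7502D6, #1F0039, #17002A

13%: (135 − 17.55 = 117.45→117, 2→2, 246 − 31.98 = 214.02→214) → #7502D6
77%: (135 − 103.95 = 31.05→31, 2 − 1.54 = 0.46→0, 246 − 189.42 = 56.58→57) → #1F0039
83%: (135 − 112.05 = 22.95→23, 2 − 1.66 = 0.34→0, 246 − 204.18 = 41.82→42) → #17002A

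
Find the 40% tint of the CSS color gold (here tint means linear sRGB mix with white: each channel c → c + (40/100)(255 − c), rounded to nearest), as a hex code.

#FFE766

CSS gold is rgb(255, 215, 0).
Lerp each channel 40% toward 255:
  R: 255 + 0.4×(255−255) = 255 + 0 = 255 → 255
  G: 215 + 16 = 231 → 231
  B: 0 + 0.4×(255−0) = 0 + 102 = 102 → 102
rgb(255, 231, 102) = #FFE766.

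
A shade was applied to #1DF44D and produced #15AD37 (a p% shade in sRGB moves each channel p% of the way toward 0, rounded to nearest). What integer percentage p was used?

#1DF44D is rgb(29, 244, 77); #15AD37 is rgb(21, 173, 55).
On the G channel (widest range): 173 ≈ 244 + (p/100)(0 − 244), so p ≈ 100×(173 − 244)/(0 − 244) = -7100/-244 = 29.10.
p = 29 reproduces all three channels after rounding.

29%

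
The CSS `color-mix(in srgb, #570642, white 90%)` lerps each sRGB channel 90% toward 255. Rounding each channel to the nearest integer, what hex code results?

#570642 is rgb(87, 6, 66).
A 90% tint moves each channel 90% toward 255:
  R: 87 + 151.2 = 238.2 → 238
  G: 6 + 0.9×(255−6) = 6 + 224.1 = 230.1 → 230
  B: 66 + 0.9×(255−66) = 66 + 170.1 = 236.1 → 236
rgb(238, 230, 236) = #eee6ec.

#eee6ec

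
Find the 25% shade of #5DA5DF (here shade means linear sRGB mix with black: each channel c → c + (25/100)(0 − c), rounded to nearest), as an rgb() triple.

rgb(70, 124, 167)

#5DA5DF is rgb(93, 165, 223).
Per channel, c → c + 0.25(0 − c):
  R: 93 + 0.25×(0−93) = 93 − 23.25 = 69.75 → 70
  G: 165 + 0.25×(0−165) = 165 − 41.25 = 123.75 → 124
  B: 223 − 55.75 = 167.25 → 167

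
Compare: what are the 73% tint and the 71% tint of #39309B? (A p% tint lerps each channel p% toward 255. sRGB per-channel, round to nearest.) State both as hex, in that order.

#CAC7E4, #C6C3E2

#39309B is rgb(57, 48, 155).
73% tint:
  R: 57 + 0.73×(255−57) = 57 + 144.54 = 201.54 → 202
  G: 48 + 151.11 = 199.11 → 199
  B: 155 + 73 = 228 → 228
  → #CAC7E4
71% tint:
  R: 57 + 140.58 = 197.58 → 198
  G: 48 + 0.71×(255−48) = 48 + 146.97 = 194.97 → 195
  B: 155 + 0.71×(255−155) = 155 + 71 = 226 → 226
  → #C6C3E2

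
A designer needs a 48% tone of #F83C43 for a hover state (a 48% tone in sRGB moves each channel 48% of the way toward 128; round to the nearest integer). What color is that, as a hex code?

#F83C43 is rgb(248, 60, 67).
Lerp each channel 48% toward 128:
  R: 248 + 0.48×(128−248) = 248 − 57.6 = 190.4 → 190
  G: 60 + 32.64 = 92.64 → 93
  B: 67 + 29.28 = 96.28 → 96
rgb(190, 93, 96) = #BE5D60.

#BE5D60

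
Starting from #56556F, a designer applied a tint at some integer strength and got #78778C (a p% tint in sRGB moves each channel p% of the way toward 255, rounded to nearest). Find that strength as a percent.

#56556F is rgb(86, 85, 111); #78778C is rgb(120, 119, 140).
On the G channel (widest range): 119 ≈ 85 + (p/100)(255 − 85), so p ≈ 100×(119 − 85)/(255 − 85) = 3400/170 = 20.00.
p = 20 reproduces all three channels after rounding.

20%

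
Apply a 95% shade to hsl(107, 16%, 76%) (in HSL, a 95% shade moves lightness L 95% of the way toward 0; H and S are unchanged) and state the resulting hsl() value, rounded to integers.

hsl(107, 16%, 4%)

L moves 95% from 76 toward 0: 76 − 72.2 = 3.8 → 4.
H and S are unchanged.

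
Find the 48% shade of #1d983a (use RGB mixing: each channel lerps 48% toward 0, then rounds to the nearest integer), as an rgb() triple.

#1d983a is rgb(29, 152, 58).
Per channel, c → c + 0.48(0 − c):
  R: 29 + 0.48×(0−29) = 29 − 13.92 = 15.08 → 15
  G: 152 − 72.96 = 79.04 → 79
  B: 58 + 0.48×(0−58) = 58 − 27.84 = 30.16 → 30

rgb(15, 79, 30)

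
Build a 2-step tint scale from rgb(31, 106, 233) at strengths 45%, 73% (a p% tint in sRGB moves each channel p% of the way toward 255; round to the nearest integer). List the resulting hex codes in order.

#84ADF3, #C3D7F9

45%: (31 + 100.8 = 131.8→132, 106 + 67.05 = 173.05→173, 233 + 9.9 = 242.9→243) → #84ADF3
73%: (31 + 163.52 = 194.52→195, 106 + 108.77 = 214.77→215, 233 + 16.06 = 249.06→249) → #C3D7F9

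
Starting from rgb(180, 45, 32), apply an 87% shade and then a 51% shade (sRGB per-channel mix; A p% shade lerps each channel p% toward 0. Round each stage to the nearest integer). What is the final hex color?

#0B0302

Lerp each channel 87% toward 0:
  R: 180 + 0.87×(0−180) = 180 − 156.6 = 23.4 → 23
  G: 45 + 0.87×(0−45) = 45 − 39.15 = 5.85 → 6
  B: 32 + 0.87×(0−32) = 32 − 27.84 = 4.16 → 4
After the shade: rgb(23, 6, 4) = #170604.
Lerp each channel 51% toward 0:
  R: 23 + 0.51×(0−23) = 23 − 11.73 = 11.27 → 11
  G: 6 + 0.51×(0−6) = 6 − 3.06 = 2.94 → 3
  B: 4 + 0.51×(0−4) = 4 − 2.04 = 1.96 → 2
rgb(11, 3, 2) = #0B0302.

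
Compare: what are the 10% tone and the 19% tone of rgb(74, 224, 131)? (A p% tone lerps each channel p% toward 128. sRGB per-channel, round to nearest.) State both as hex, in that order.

10% tone:
  R: 74 + 0.1×(128−74) = 74 + 5.4 = 79.4 → 79
  G: 224 + 0.1×(128−224) = 224 − 9.6 = 214.4 → 214
  B: 131 + 0.1×(128−131) = 131 − 0.3 = 130.7 → 131
  → #4FD683
19% tone:
  R: 74 + 0.19×(128−74) = 74 + 10.26 = 84.26 → 84
  G: 224 + 0.19×(128−224) = 224 − 18.24 = 205.76 → 206
  B: 131 − 0.57 = 130.43 → 130
  → #54CE82

#4FD683, #54CE82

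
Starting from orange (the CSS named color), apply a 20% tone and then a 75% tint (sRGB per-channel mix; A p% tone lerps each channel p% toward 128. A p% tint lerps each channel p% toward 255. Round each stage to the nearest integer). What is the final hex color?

CSS orange is rgb(255, 165, 0).
Per channel, c → c + 0.2(128 − c):
  R: 255 + 0.2×(128−255) = 255 − 25.4 = 229.6 → 230
  G: 165 + 0.2×(128−165) = 165 − 7.4 = 157.6 → 158
  B: 0 + 25.6 = 25.6 → 26
After the tone: rgb(230, 158, 26) = #e69e1a.
Lerp each channel 75% toward 255:
  R: 230 + 0.75×(255−230) = 230 + 18.75 = 248.75 → 249
  G: 158 + 72.75 = 230.75 → 231
  B: 26 + 171.75 = 197.75 → 198
rgb(249, 231, 198) = #f9e7c6.

#f9e7c6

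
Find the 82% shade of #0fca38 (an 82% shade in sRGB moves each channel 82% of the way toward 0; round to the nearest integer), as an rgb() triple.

rgb(3, 36, 10)

#0fca38 is rgb(15, 202, 56).
Lerp each channel 82% toward 0:
  R: 15 − 12.3 = 2.7 → 3
  G: 202 + 0.82×(0−202) = 202 − 165.64 = 36.36 → 36
  B: 56 − 45.92 = 10.08 → 10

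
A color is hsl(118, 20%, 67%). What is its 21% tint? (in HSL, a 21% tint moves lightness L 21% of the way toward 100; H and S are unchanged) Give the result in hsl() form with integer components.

L moves 21% from 67 toward 100: 67 + 6.93 = 73.93 → 74.
H and S are unchanged.

hsl(118, 20%, 74%)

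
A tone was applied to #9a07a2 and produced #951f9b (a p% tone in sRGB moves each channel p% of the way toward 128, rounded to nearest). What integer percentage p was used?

20%

#9a07a2 is rgb(154, 7, 162); #951f9b is rgb(149, 31, 155).
On the G channel (widest range): 31 ≈ 7 + (p/100)(128 − 7), so p ≈ 100×(31 − 7)/(128 − 7) = 2400/121 = 19.83.
p = 20 reproduces all three channels after rounding.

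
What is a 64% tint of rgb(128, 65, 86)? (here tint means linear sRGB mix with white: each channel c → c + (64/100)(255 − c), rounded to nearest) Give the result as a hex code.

#D1BBC2

Per channel, c → c + 0.64(255 − c):
  R: 128 + 0.64×(255−128) = 128 + 81.28 = 209.28 → 209
  G: 65 + 0.64×(255−65) = 65 + 121.6 = 186.6 → 187
  B: 86 + 0.64×(255−86) = 86 + 108.16 = 194.16 → 194
rgb(209, 187, 194) = #D1BBC2.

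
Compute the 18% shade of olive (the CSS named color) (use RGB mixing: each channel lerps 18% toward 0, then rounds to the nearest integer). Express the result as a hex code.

CSS olive is rgb(128, 128, 0).
Lerp each channel 18% toward 0:
  R: 128 − 23.04 = 104.96 → 105
  G: 128 − 23.04 = 104.96 → 105
  B: 0 + 0.18×(0−0) = 0 + 0 = 0 → 0
rgb(105, 105, 0) = #696900.

#696900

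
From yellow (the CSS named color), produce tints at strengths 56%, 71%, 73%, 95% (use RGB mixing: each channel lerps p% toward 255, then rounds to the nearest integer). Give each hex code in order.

#ffff8f, #ffffb5, #ffffba, #fffff2

CSS yellow is rgb(255, 255, 0).
56%: (255→255, 255→255, 0 + 142.8 = 142.8→143) → #ffff8f
71%: (255→255, 255→255, 0 + 181.05 = 181.05→181) → #ffffb5
73%: (255→255, 255→255, 0 + 186.15 = 186.15→186) → #ffffba
95%: (255→255, 255→255, 0 + 242.25 = 242.25→242) → #fffff2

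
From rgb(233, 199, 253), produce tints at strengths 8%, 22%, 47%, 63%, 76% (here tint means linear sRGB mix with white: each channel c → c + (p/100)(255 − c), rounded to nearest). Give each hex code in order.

8%: (233 + 1.76 = 234.76→235, 199 + 4.48 = 203.48→203, 253→253) → #ebcbfd
22%: (233 + 4.84 = 237.84→238, 199 + 12.32 = 211.32→211, 253→253) → #eed3fd
47%: (233 + 10.34 = 243.34→243, 199 + 26.32 = 225.32→225, 253 + 0.94 = 253.94→254) → #f3e1fe
63%: (233 + 13.86 = 246.86→247, 199 + 35.28 = 234.28→234, 253 + 1.26 = 254.26→254) → #f7eafe
76%: (233 + 16.72 = 249.72→250, 199 + 42.56 = 241.56→242, 253 + 1.52 = 254.52→255) → #faf2ff

#ebcbfd, #eed3fd, #f3e1fe, #f7eafe, #faf2ff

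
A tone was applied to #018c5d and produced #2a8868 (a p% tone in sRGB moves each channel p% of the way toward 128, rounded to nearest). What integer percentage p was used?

#018c5d is rgb(1, 140, 93); #2a8868 is rgb(42, 136, 104).
On the R channel (widest range): 42 ≈ 1 + (p/100)(128 − 1), so p ≈ 100×(42 − 1)/(128 − 1) = 4100/127 = 32.28.
p = 32 reproduces all three channels after rounding.

32%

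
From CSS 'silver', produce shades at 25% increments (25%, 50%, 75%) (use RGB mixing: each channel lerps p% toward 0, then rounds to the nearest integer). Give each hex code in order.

CSS silver is rgb(192, 192, 192).
25%: (192 − 48 = 144→144, 192 − 48 = 144→144, 192 − 48 = 144→144) → #909090
50%: (192 − 96 = 96→96, 192 − 96 = 96→96, 192 − 96 = 96→96) → #606060
75%: (192 − 144 = 48→48, 192 − 144 = 48→48, 192 − 144 = 48→48) → #303030

#909090, #606060, #303030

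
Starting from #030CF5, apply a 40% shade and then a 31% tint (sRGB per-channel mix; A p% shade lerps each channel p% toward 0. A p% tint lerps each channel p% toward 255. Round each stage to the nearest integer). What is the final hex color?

#5054B4

#030CF5 is rgb(3, 12, 245).
A 40% shade moves each channel 40% toward 0:
  R: 3 − 1.2 = 1.8 → 2
  G: 12 + 0.4×(0−12) = 12 − 4.8 = 7.2 → 7
  B: 245 − 98 = 147 → 147
After the shade: rgb(2, 7, 147) = #020793.
Per channel, c → c + 0.31(255 − c):
  R: 2 + 78.43 = 80.43 → 80
  G: 7 + 0.31×(255−7) = 7 + 76.88 = 83.88 → 84
  B: 147 + 0.31×(255−147) = 147 + 33.48 = 180.48 → 180
rgb(80, 84, 180) = #5054B4.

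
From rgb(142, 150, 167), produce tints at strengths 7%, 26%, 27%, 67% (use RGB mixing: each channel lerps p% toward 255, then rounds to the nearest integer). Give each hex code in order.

#969DAD, #ABB1BE, #ADB2BF, #DADCE2

7%: (142 + 7.91 = 149.91→150, 150 + 7.35 = 157.35→157, 167 + 6.16 = 173.16→173) → #969DAD
26%: (142 + 29.38 = 171.38→171, 150 + 27.3 = 177.3→177, 167 + 22.88 = 189.88→190) → #ABB1BE
27%: (142 + 30.51 = 172.51→173, 150 + 28.35 = 178.35→178, 167 + 23.76 = 190.76→191) → #ADB2BF
67%: (142 + 75.71 = 217.71→218, 150 + 70.35 = 220.35→220, 167 + 58.96 = 225.96→226) → #DADCE2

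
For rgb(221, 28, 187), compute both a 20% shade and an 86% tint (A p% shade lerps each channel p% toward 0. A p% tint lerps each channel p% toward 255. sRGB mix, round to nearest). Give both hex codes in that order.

#B11696, #FADFF5

20% shade:
  R: 221 + 0.2×(0−221) = 221 − 44.2 = 176.8 → 177
  G: 28 + 0.2×(0−28) = 28 − 5.6 = 22.4 → 22
  B: 187 − 37.4 = 149.6 → 150
  → #B11696
86% tint:
  R: 221 + 0.86×(255−221) = 221 + 29.24 = 250.24 → 250
  G: 28 + 0.86×(255−28) = 28 + 195.22 = 223.22 → 223
  B: 187 + 0.86×(255−187) = 187 + 58.48 = 245.48 → 245
  → #FADFF5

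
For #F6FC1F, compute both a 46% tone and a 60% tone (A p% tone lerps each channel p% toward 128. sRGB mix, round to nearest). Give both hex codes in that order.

#C0C34C, #AFB259

#F6FC1F is rgb(246, 252, 31).
46% tone:
  R: 246 + 0.46×(128−246) = 246 − 54.28 = 191.72 → 192
  G: 252 − 57.04 = 194.96 → 195
  B: 31 + 0.46×(128−31) = 31 + 44.62 = 75.62 → 76
  → #C0C34C
60% tone:
  R: 246 + 0.6×(128−246) = 246 − 70.8 = 175.2 → 175
  G: 252 + 0.6×(128−252) = 252 − 74.4 = 177.6 → 178
  B: 31 + 0.6×(128−31) = 31 + 58.2 = 89.2 → 89
  → #AFB259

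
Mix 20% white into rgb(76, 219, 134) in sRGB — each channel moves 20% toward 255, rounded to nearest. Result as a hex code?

Lerp each channel 20% toward 255:
  R: 76 + 0.2×(255−76) = 76 + 35.8 = 111.8 → 112
  G: 219 + 7.2 = 226.2 → 226
  B: 134 + 24.2 = 158.2 → 158
rgb(112, 226, 158) = #70E29E.

#70E29E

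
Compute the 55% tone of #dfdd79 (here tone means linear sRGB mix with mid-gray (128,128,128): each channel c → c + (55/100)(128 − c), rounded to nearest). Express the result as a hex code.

#abaa7d

#dfdd79 is rgb(223, 221, 121).
Lerp each channel 55% toward 128:
  R: 223 − 52.25 = 170.75 → 171
  G: 221 − 51.15 = 169.85 → 170
  B: 121 + 3.85 = 124.85 → 125
rgb(171, 170, 125) = #abaa7d.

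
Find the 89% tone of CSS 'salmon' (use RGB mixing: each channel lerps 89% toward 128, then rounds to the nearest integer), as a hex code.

CSS salmon is rgb(250, 128, 114).
Per channel, c → c + 0.89(128 − c):
  R: 250 + 0.89×(128−250) = 250 − 108.58 = 141.42 → 141
  G: 128 + 0.89×(128−128) = 128 + 0 = 128 → 128
  B: 114 + 12.46 = 126.46 → 126
rgb(141, 128, 126) = #8D807E.

#8D807E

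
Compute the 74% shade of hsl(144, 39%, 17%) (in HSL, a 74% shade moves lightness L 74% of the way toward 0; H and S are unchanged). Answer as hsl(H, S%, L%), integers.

L moves 74% from 17 toward 0: 17 − 12.58 = 4.42 → 4.
H and S are unchanged.

hsl(144, 39%, 4%)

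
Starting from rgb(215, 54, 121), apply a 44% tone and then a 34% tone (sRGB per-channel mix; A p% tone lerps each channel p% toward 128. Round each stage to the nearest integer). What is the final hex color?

Lerp each channel 44% toward 128:
  R: 215 − 38.28 = 176.72 → 177
  G: 54 + 0.44×(128−54) = 54 + 32.56 = 86.56 → 87
  B: 121 + 0.44×(128−121) = 121 + 3.08 = 124.08 → 124
After the tone: rgb(177, 87, 124) = #B1577C.
Lerp each channel 34% toward 128:
  R: 177 − 16.66 = 160.34 → 160
  G: 87 + 0.34×(128−87) = 87 + 13.94 = 100.94 → 101
  B: 124 + 0.34×(128−124) = 124 + 1.36 = 125.36 → 125
rgb(160, 101, 125) = #A0657D.

#A0657D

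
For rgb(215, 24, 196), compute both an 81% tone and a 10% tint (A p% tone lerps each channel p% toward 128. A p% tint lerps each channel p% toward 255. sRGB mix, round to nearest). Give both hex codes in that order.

#916C8D, #DB2FCA

81% tone:
  R: 215 − 70.47 = 144.53 → 145
  G: 24 + 0.81×(128−24) = 24 + 84.24 = 108.24 → 108
  B: 196 − 55.08 = 140.92 → 141
  → #916C8D
10% tint:
  R: 215 + 0.1×(255−215) = 215 + 4 = 219 → 219
  G: 24 + 0.1×(255−24) = 24 + 23.1 = 47.1 → 47
  B: 196 + 5.9 = 201.9 → 202
  → #DB2FCA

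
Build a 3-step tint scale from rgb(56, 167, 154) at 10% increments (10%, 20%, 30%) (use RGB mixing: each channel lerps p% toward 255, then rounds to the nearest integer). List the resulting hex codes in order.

10%: (56 + 19.9 = 75.9→76, 167 + 8.8 = 175.8→176, 154 + 10.1 = 164.1→164) → #4CB0A4
20%: (56 + 39.8 = 95.8→96, 167 + 17.6 = 184.6→185, 154 + 20.2 = 174.2→174) → #60B9AE
30%: (56 + 59.7 = 115.7→116, 167 + 26.4 = 193.4→193, 154 + 30.3 = 184.3→184) → #74C1B8

#4CB0A4, #60B9AE, #74C1B8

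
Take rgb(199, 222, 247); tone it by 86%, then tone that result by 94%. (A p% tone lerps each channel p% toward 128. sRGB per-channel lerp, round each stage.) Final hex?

An 86% tone moves each channel 86% toward 128:
  R: 199 + 0.86×(128−199) = 199 − 61.06 = 137.94 → 138
  G: 222 + 0.86×(128−222) = 222 − 80.84 = 141.16 → 141
  B: 247 + 0.86×(128−247) = 247 − 102.34 = 144.66 → 145
After the tone: rgb(138, 141, 145) = #8A8D91.
Per channel, c → c + 0.94(128 − c):
  R: 138 + 0.94×(128−138) = 138 − 9.4 = 128.6 → 129
  G: 141 + 0.94×(128−141) = 141 − 12.22 = 128.78 → 129
  B: 145 − 15.98 = 129.02 → 129
rgb(129, 129, 129) = #818181.

#818181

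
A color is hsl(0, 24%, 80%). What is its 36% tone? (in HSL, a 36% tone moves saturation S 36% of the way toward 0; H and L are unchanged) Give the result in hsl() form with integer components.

S moves 36% from 24 toward 0: 24 − 8.64 = 15.36 → 15.
H and L are unchanged.

hsl(0, 15%, 80%)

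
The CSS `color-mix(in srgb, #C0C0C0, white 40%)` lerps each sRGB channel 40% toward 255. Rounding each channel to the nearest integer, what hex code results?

#D9D9D9

#C0C0C0 is rgb(192, 192, 192).
A 40% tint moves each channel 40% toward 255:
  R: 192 + 0.4×(255−192) = 192 + 25.2 = 217.2 → 217
  G: 192 + 25.2 = 217.2 → 217
  B: 192 + 0.4×(255−192) = 192 + 25.2 = 217.2 → 217
rgb(217, 217, 217) = #D9D9D9.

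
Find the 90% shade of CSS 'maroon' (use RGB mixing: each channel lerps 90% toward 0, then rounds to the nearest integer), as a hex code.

CSS maroon is rgb(128, 0, 0).
A 90% shade moves each channel 90% toward 0:
  R: 128 − 115.2 = 12.8 → 13
  G: 0 + 0.9×(0−0) = 0 + 0 = 0 → 0
  B: 0 + 0 = 0 → 0
rgb(13, 0, 0) = #0D0000.

#0D0000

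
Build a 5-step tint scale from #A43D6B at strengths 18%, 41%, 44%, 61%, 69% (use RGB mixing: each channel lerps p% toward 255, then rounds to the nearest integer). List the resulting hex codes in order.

#A43D6B is rgb(164, 61, 107).
18%: (164 + 16.38 = 180.38→180, 61 + 34.92 = 95.92→96, 107 + 26.64 = 133.64→134) → #B46086
41%: (164 + 37.31 = 201.31→201, 61 + 79.54 = 140.54→141, 107 + 60.68 = 167.68→168) → #C98DA8
44%: (164 + 40.04 = 204.04→204, 61 + 85.36 = 146.36→146, 107 + 65.12 = 172.12→172) → #CC92AC
61%: (164 + 55.51 = 219.51→220, 61 + 118.34 = 179.34→179, 107 + 90.28 = 197.28→197) → #DCB3C5
69%: (164 + 62.79 = 226.79→227, 61 + 133.86 = 194.86→195, 107 + 102.12 = 209.12→209) → #E3C3D1

#B46086, #C98DA8, #CC92AC, #DCB3C5, #E3C3D1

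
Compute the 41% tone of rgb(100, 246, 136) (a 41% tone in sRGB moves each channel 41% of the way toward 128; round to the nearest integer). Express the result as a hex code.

Lerp each channel 41% toward 128:
  R: 100 + 0.41×(128−100) = 100 + 11.48 = 111.48 → 111
  G: 246 + 0.41×(128−246) = 246 − 48.38 = 197.62 → 198
  B: 136 − 3.28 = 132.72 → 133
rgb(111, 198, 133) = #6FC685.

#6FC685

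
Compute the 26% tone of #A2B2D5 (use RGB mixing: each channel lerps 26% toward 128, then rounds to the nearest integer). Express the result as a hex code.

#99A5BF

#A2B2D5 is rgb(162, 178, 213).
Per channel, c → c + 0.26(128 − c):
  R: 162 + 0.26×(128−162) = 162 − 8.84 = 153.16 → 153
  G: 178 + 0.26×(128−178) = 178 − 13 = 165 → 165
  B: 213 + 0.26×(128−213) = 213 − 22.1 = 190.9 → 191
rgb(153, 165, 191) = #99A5BF.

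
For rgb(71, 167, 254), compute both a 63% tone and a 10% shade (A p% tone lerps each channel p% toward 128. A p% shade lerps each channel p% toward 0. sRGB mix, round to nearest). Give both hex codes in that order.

#6B8EAF, #4096E5

63% tone:
  R: 71 + 35.91 = 106.91 → 107
  G: 167 − 24.57 = 142.43 → 142
  B: 254 + 0.63×(128−254) = 254 − 79.38 = 174.62 → 175
  → #6B8EAF
10% shade:
  R: 71 + 0.1×(0−71) = 71 − 7.1 = 63.9 → 64
  G: 167 + 0.1×(0−167) = 167 − 16.7 = 150.3 → 150
  B: 254 + 0.1×(0−254) = 254 − 25.4 = 228.6 → 229
  → #4096E5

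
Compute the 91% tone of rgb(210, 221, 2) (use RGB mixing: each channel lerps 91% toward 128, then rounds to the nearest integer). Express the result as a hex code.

Lerp each channel 91% toward 128:
  R: 210 + 0.91×(128−210) = 210 − 74.62 = 135.38 → 135
  G: 221 + 0.91×(128−221) = 221 − 84.63 = 136.37 → 136
  B: 2 + 0.91×(128−2) = 2 + 114.66 = 116.66 → 117
rgb(135, 136, 117) = #878875.

#878875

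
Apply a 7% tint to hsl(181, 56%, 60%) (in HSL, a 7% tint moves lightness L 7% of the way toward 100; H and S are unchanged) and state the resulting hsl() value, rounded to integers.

hsl(181, 56%, 63%)

L moves 7% from 60 toward 100: 60 + 2.8 = 62.8 → 63.
H and S are unchanged.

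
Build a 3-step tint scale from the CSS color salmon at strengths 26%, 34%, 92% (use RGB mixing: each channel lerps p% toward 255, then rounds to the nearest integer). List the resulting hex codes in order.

CSS salmon is rgb(250, 128, 114).
26%: (250 + 1.3 = 251.3→251, 128 + 33.02 = 161.02→161, 114 + 36.66 = 150.66→151) → #FBA197
34%: (250 + 1.7 = 251.7→252, 128 + 43.18 = 171.18→171, 114 + 47.94 = 161.94→162) → #FCABA2
92%: (250 + 4.6 = 254.6→255, 128 + 116.84 = 244.84→245, 114 + 129.72 = 243.72→244) → #FFF5F4

#FBA197, #FCABA2, #FFF5F4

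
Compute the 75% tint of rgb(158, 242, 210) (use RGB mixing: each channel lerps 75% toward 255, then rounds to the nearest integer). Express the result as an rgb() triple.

A 75% tint moves each channel 75% toward 255:
  R: 158 + 0.75×(255−158) = 158 + 72.75 = 230.75 → 231
  G: 242 + 9.75 = 251.75 → 252
  B: 210 + 33.75 = 243.75 → 244

rgb(231, 252, 244)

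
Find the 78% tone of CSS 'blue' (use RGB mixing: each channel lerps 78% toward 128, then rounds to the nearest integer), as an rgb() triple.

CSS blue is rgb(0, 0, 255).
Per channel, c → c + 0.78(128 − c):
  R: 0 + 0.78×(128−0) = 0 + 99.84 = 99.84 → 100
  G: 0 + 0.78×(128−0) = 0 + 99.84 = 99.84 → 100
  B: 255 − 99.06 = 155.94 → 156

rgb(100, 100, 156)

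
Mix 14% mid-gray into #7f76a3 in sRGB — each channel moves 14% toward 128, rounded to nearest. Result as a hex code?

#7f779e

#7f76a3 is rgb(127, 118, 163).
Per channel, c → c + 0.14(128 − c):
  R: 127 + 0.14 = 127.14 → 127
  G: 118 + 0.14×(128−118) = 118 + 1.4 = 119.4 → 119
  B: 163 + 0.14×(128−163) = 163 − 4.9 = 158.1 → 158
rgb(127, 119, 158) = #7f779e.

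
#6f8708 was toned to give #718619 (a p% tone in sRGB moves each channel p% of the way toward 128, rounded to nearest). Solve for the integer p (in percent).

#6f8708 is rgb(111, 135, 8); #718619 is rgb(113, 134, 25).
On the B channel (widest range): 25 ≈ 8 + (p/100)(128 − 8), so p ≈ 100×(25 − 8)/(128 − 8) = 1700/120 = 14.17.
p = 14 reproduces all three channels after rounding.

14%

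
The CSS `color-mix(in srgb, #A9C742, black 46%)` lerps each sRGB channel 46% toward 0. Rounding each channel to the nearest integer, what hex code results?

#A9C742 is rgb(169, 199, 66).
Per channel, c → c + 0.46(0 − c):
  R: 169 − 77.74 = 91.26 → 91
  G: 199 − 91.54 = 107.46 → 107
  B: 66 + 0.46×(0−66) = 66 − 30.36 = 35.64 → 36
rgb(91, 107, 36) = #5B6B24.

#5B6B24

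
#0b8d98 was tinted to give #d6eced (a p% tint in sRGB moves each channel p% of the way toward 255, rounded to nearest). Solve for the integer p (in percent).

83%

#0b8d98 is rgb(11, 141, 152); #d6eced is rgb(214, 236, 237).
On the R channel (widest range): 214 ≈ 11 + (p/100)(255 − 11), so p ≈ 100×(214 − 11)/(255 − 11) = 20300/244 = 83.20.
p = 83 reproduces all three channels after rounding.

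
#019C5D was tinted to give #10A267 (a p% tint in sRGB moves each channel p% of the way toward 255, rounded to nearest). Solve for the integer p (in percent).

6%

#019C5D is rgb(1, 156, 93); #10A267 is rgb(16, 162, 103).
On the R channel (widest range): 16 ≈ 1 + (p/100)(255 − 1), so p ≈ 100×(16 − 1)/(255 − 1) = 1500/254 = 5.91.
p = 6 reproduces all three channels after rounding.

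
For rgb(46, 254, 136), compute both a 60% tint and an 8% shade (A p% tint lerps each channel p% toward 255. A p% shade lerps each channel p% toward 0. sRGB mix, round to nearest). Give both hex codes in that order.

60% tint:
  R: 46 + 125.4 = 171.4 → 171
  G: 254 + 0.6 = 254.6 → 255
  B: 136 + 71.4 = 207.4 → 207
  → #ABFFCF
8% shade:
  R: 46 − 3.68 = 42.32 → 42
  G: 254 + 0.08×(0−254) = 254 − 20.32 = 233.68 → 234
  B: 136 − 10.88 = 125.12 → 125
  → #2AEA7D

#ABFFCF, #2AEA7D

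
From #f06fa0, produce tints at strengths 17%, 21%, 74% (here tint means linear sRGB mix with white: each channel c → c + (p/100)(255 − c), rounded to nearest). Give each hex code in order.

#f387b0, #f38db4, #fbdae6

#f06fa0 is rgb(240, 111, 160).
17%: (240 + 2.55 = 242.55→243, 111 + 24.48 = 135.48→135, 160 + 16.15 = 176.15→176) → #f387b0
21%: (240 + 3.15 = 243.15→243, 111 + 30.24 = 141.24→141, 160 + 19.95 = 179.95→180) → #f38db4
74%: (240 + 11.1 = 251.1→251, 111 + 106.56 = 217.56→218, 160 + 70.3 = 230.3→230) → #fbdae6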